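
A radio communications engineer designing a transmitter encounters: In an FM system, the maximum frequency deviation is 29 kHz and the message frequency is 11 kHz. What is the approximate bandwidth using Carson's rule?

Carson's rule: BW = 2*(delta_f + f_m)
= 2*(29 + 11) kHz = 80 kHz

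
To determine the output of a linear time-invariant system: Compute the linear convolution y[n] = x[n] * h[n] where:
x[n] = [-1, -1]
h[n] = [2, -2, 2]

y[n] = sum_k x[k]*h[n-k]. Output length = len(x) + len(h) - 1 = 2 + 3 - 1 = 4.
y[0] = -1*2 = -2
y[1] = -1*2 + -1*-2 = 0
y[2] = -1*-2 + -1*2 = 0
y[3] = -1*2 = -2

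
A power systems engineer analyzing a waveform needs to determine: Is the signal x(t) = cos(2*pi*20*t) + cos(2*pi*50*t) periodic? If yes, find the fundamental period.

f1 = 20 Hz, f2 = 50 Hz
Period T1 = 1/20, T2 = 1/50
Ratio T1/T2 = 50/20, which is rational.
The signal is periodic with fundamental period T = 1/GCD(20,50) = 1/10 s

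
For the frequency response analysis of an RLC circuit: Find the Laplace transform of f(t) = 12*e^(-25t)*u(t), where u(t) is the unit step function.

Standard Laplace transform pair:
e^(-at)*u(t) <-> 1/(s+a)
With a = 25: L{12*e^(-25t)*u(t)} = 12/(s+25), ROC: Re(s) > -25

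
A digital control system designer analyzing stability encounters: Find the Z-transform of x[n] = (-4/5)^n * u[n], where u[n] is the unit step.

The Z-transform of a^n * u[n] is z/(z-a) for |z| > |a|.
Here a = -4/5, so X(z) = z/(z - (-4/5)) = 5z/(5z + 4)
ROC: |z| > 4/5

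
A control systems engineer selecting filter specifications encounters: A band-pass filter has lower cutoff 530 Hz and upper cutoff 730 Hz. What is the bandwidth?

Bandwidth = f_high - f_low
= 730 Hz - 530 Hz = 200 Hz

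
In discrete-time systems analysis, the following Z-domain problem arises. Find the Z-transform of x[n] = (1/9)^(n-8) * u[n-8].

Time-shifting property: if X(z) = Z{x[n]}, then Z{x[n-d]} = z^(-d) * X(z)
X(z) = z/(z - 1/9) for x[n] = (1/9)^n * u[n]
Z{x[n-8]} = z^(-8) * z/(z - 1/9) = z^(-7)/(z - 1/9)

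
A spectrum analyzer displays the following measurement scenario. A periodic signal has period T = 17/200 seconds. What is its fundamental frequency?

The fundamental frequency is the reciprocal of the period.
f = 1/T = 1/(17/200) = 200/17 Hz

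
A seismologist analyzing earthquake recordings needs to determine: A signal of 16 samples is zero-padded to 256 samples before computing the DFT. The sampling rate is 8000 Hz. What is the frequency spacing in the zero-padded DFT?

Original DFT: N = 16, resolution = f_s/N = 8000/16 = 500 Hz
Zero-padded DFT: N = 256, resolution = f_s/N = 8000/256 = 125/4 Hz
Zero-padding interpolates the spectrum (finer frequency grid)
but does NOT improve the true spectral resolution (ability to resolve close frequencies).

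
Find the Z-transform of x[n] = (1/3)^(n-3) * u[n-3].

Time-shifting property: if X(z) = Z{x[n]}, then Z{x[n-d]} = z^(-d) * X(z)
X(z) = z/(z - 1/3) for x[n] = (1/3)^n * u[n]
Z{x[n-3]} = z^(-3) * z/(z - 1/3) = z^(-2)/(z - 1/3)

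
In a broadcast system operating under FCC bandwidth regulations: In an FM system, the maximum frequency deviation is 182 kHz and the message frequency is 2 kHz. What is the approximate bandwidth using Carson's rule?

Carson's rule: BW = 2*(delta_f + f_m)
= 2*(182 + 2) kHz = 368 kHz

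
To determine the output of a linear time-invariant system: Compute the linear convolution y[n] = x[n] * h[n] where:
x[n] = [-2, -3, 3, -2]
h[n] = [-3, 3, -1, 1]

y[n] = sum_k x[k]*h[n-k]. Output length = len(x) + len(h) - 1 = 4 + 4 - 1 = 7.
y[0] = -2*-3 = 6
y[1] = -3*-3 + -2*3 = 3
y[2] = 3*-3 + -3*3 + -2*-1 = -16
y[3] = -2*-3 + 3*3 + -3*-1 + -2*1 = 16
y[4] = -2*3 + 3*-1 + -3*1 = -12
y[5] = -2*-1 + 3*1 = 5
y[6] = -2*1 = -2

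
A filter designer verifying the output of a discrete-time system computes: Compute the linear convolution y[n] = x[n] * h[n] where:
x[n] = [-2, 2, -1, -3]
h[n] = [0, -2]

y[n] = sum_k x[k]*h[n-k]. Output length = len(x) + len(h) - 1 = 4 + 2 - 1 = 5.
y[0] = -2*0 = 0
y[1] = 2*0 + -2*-2 = 4
y[2] = -1*0 + 2*-2 = -4
y[3] = -3*0 + -1*-2 = 2
y[4] = -3*-2 = 6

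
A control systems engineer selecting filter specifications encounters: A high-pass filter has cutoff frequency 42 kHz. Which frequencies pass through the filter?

A high-pass filter passes all frequencies above the cutoff frequency 42 kHz and attenuates lower frequencies.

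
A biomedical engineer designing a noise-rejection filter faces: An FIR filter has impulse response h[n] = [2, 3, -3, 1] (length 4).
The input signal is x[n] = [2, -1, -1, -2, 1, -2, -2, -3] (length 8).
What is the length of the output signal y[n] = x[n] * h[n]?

For linear convolution, the output length is:
len(y) = len(x) + len(h) - 1 = 8 + 4 - 1 = 11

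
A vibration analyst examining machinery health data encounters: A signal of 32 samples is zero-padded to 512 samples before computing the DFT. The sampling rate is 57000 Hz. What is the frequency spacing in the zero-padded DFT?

Original DFT: N = 32, resolution = f_s/N = 57000/32 = 7125/4 Hz
Zero-padded DFT: N = 512, resolution = f_s/N = 57000/512 = 7125/64 Hz
Zero-padding interpolates the spectrum (finer frequency grid)
but does NOT improve the true spectral resolution (ability to resolve close frequencies).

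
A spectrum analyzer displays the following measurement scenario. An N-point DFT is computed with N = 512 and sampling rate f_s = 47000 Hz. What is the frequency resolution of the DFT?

DFT frequency resolution = f_s / N
= 47000 / 512 = 5875/64 Hz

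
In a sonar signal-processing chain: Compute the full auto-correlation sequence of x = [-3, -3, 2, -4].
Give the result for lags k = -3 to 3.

r_xx[k] = sum_m x[m]*x[m+k], indexed from 0, for k = -3 to 3:
  r_xx[-3] = x[3]*x[0] = 12
  r_xx[-2] = x[2]*x[0] + x[3]*x[1] = 6
  r_xx[-1] = x[1]*x[0] + x[2]*x[1] + x[3]*x[2] = -5
  r_xx[0] = x[0]*x[0] + x[1]*x[1] + x[2]*x[2] + x[3]*x[3] = 38
  r_xx[1] = x[0]*x[1] + x[1]*x[2] + x[2]*x[3] = -5
  r_xx[2] = x[0]*x[2] + x[1]*x[3] = 6
  r_xx[3] = x[0]*x[3] = 12
r_xx = [12, 6, -5, 38, -5, 6, 12]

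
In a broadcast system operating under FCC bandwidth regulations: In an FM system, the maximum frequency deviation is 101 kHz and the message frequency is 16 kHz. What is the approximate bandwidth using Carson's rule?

Carson's rule: BW = 2*(delta_f + f_m)
= 2*(101 + 16) kHz = 234 kHz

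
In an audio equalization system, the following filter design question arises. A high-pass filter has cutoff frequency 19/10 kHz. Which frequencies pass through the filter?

A high-pass filter passes all frequencies above the cutoff frequency 19/10 kHz and attenuates lower frequencies.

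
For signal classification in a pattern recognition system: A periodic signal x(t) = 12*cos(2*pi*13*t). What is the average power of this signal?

Average power of A*cos(wt) is A^2/2.
P = 12^2 / 2 = 144/2 = 72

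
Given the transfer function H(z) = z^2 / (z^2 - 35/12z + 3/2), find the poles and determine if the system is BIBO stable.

Poles are roots of the denominator: z^2 - 35/12z + 3/2 = 0.
Quadratic formula: z = [-(-35/12) +/- sqrt((-35/12)^2 - 4*(3/2))] / 2
Discriminant = 1225/144 - 6 = 361/144; sqrt = 19/12.
z = (35/12 +/- 19/12) / 2 => z = 9/4 or z = 2/3.
|p1| = 9/4, |p2| = 2/3.
For BIBO stability, all poles must lie inside the unit circle (|p| < 1).
System is UNSTABLE since at least one |p| >= 1.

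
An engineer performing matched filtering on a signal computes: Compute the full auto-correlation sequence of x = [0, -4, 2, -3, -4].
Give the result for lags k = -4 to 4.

r_xx[k] = sum_m x[m]*x[m+k], indexed from 0, for k = -4 to 4:
  r_xx[-4] = x[4]*x[0] = 0
  r_xx[-3] = x[3]*x[0] + x[4]*x[1] = 16
  r_xx[-2] = x[2]*x[0] + x[3]*x[1] + x[4]*x[2] = 4
  r_xx[-1] = x[1]*x[0] + x[2]*x[1] + x[3]*x[2] + x[4]*x[3] = -2
  r_xx[0] = x[0]*x[0] + x[1]*x[1] + x[2]*x[2] + x[3]*x[3] + x[4]*x[4] = 45
  r_xx[1] = x[0]*x[1] + x[1]*x[2] + x[2]*x[3] + x[3]*x[4] = -2
  r_xx[2] = x[0]*x[2] + x[1]*x[3] + x[2]*x[4] = 4
  r_xx[3] = x[0]*x[3] + x[1]*x[4] = 16
  r_xx[4] = x[0]*x[4] = 0
r_xx = [0, 16, 4, -2, 45, -2, 4, 16, 0]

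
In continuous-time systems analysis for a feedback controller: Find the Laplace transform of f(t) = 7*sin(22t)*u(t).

Standard pair: sin(wt)*u(t) <-> w/(s^2+w^2)
With w = 22: L{7*sin(22t)*u(t)} = 154/(s^2+484)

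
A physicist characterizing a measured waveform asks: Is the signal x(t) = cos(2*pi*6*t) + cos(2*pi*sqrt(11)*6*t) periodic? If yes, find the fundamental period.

f1 = 6 Hz, f2 = 6*sqrt(11) Hz
Ratio f2/f1 = sqrt(11), which is irrational.
Since the frequency ratio is irrational, no common period exists.
The signal is not periodic.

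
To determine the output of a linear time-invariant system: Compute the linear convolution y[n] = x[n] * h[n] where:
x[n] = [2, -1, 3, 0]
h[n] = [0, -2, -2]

y[n] = sum_k x[k]*h[n-k]. Output length = len(x) + len(h) - 1 = 4 + 3 - 1 = 6.
y[0] = 2*0 = 0
y[1] = -1*0 + 2*-2 = -4
y[2] = 3*0 + -1*-2 + 2*-2 = -2
y[3] = 0*0 + 3*-2 + -1*-2 = -4
y[4] = 0*-2 + 3*-2 = -6
y[5] = 0*-2 = 0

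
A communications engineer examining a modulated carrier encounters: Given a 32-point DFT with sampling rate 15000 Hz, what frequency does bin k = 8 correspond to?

The frequency of DFT bin k is: f_k = k * f_s / N
f_8 = 8 * 15000 / 32 = 3750 Hz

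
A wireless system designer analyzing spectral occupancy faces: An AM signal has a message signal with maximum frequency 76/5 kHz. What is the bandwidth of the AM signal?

In AM (double-sideband), the bandwidth is twice the message frequency.
BW = 2 * f_m = 2 * 76/5 kHz = 152/5 kHz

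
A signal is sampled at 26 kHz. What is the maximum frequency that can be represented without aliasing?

The maximum frequency that can be represented without aliasing
is the Nyquist frequency: f_max = f_s / 2 = 26 kHz / 2 = 13 kHz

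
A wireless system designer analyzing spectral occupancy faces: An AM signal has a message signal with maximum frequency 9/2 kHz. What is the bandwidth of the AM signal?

In AM (double-sideband), the bandwidth is twice the message frequency.
BW = 2 * f_m = 2 * 9/2 kHz = 9 kHz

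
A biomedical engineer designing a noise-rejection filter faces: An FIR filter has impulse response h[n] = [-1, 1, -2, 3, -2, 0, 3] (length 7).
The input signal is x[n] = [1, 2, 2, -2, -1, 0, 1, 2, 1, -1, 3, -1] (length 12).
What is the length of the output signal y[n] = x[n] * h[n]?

For linear convolution, the output length is:
len(y) = len(x) + len(h) - 1 = 12 + 7 - 1 = 18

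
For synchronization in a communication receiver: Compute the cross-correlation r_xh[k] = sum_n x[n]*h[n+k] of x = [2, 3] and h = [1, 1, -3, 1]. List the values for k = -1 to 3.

Both sequences indexed from 0 and zero outside their support.
Lags with overlap: k = -1 to 3.
  r_xh[-1] = x[1]*h[0] = 3
  r_xh[0] = x[0]*h[0] + x[1]*h[1] = 5
  r_xh[1] = x[0]*h[1] + x[1]*h[2] = -7
  r_xh[2] = x[0]*h[2] + x[1]*h[3] = -3
  r_xh[3] = x[0]*h[3] = 2
r_xh = [3, 5, -7, -3, 2] (for k = -1, ..., 3)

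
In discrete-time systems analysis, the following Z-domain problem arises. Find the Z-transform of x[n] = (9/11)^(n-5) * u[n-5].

Time-shifting property: if X(z) = Z{x[n]}, then Z{x[n-d]} = z^(-d) * X(z)
X(z) = z/(z - 9/11) for x[n] = (9/11)^n * u[n]
Z{x[n-5]} = z^(-5) * z/(z - 9/11) = z^(-4)/(z - 9/11)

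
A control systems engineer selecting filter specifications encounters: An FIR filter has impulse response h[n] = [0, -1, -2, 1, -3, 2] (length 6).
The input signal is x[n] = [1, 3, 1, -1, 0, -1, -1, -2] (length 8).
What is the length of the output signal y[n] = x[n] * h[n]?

For linear convolution, the output length is:
len(y) = len(x) + len(h) - 1 = 8 + 6 - 1 = 13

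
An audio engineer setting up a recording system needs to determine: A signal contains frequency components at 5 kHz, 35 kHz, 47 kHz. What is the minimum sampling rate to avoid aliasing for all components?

The highest frequency component is f_max = 47 kHz.
Nyquist rate = 2 * f_max = 2 * 47 kHz = 94 kHz.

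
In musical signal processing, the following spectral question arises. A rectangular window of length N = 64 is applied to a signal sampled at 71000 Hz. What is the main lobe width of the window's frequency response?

For a rectangular window of length N,
the main lobe width in frequency is 2*f_s/N.
= 2*71000/64 = 8875/4 Hz
This determines the minimum frequency separation for resolving two sinusoids.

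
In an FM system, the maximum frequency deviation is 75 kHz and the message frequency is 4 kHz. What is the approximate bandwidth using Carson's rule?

Carson's rule: BW = 2*(delta_f + f_m)
= 2*(75 + 4) kHz = 158 kHz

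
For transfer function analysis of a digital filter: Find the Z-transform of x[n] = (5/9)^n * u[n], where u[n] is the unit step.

The Z-transform of a^n * u[n] is z/(z-a) for |z| > |a|.
Here a = 5/9, so X(z) = z/(z - (5/9)) = 9z/(9z - 5)
ROC: |z| > 5/9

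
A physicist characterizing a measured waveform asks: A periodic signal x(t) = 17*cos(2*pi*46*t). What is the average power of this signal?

Average power of A*cos(wt) is A^2/2.
P = 17^2 / 2 = 289/2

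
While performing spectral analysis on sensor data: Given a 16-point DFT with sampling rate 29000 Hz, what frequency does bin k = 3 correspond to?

The frequency of DFT bin k is: f_k = k * f_s / N
f_3 = 3 * 29000 / 16 = 10875/2 Hz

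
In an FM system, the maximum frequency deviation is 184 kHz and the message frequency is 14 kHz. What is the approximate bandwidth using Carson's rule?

Carson's rule: BW = 2*(delta_f + f_m)
= 2*(184 + 14) kHz = 396 kHz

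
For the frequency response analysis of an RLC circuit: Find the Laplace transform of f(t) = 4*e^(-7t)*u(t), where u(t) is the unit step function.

Standard Laplace transform pair:
e^(-at)*u(t) <-> 1/(s+a)
With a = 7: L{4*e^(-7t)*u(t)} = 4/(s+7), ROC: Re(s) > -7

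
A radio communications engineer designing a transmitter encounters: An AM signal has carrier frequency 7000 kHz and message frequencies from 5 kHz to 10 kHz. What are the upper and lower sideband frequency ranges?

Upper sideband (USB) = fc + [fm_low, fm_high] = 7000 + [5, 10] = [7005, 7010] kHz
Lower sideband (LSB) = fc - [fm_high, fm_low] = 7000 - [10, 5] = [6990, 6995] kHz
Total occupied spectrum: 6990 kHz to 7010 kHz (plus carrier at 7000 kHz)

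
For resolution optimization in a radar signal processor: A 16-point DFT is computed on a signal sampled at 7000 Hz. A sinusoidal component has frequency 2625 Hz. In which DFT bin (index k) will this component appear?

DFT frequency resolution = f_s/N = 7000/16 = 875/2 Hz
Bin index k = f_signal / resolution = 2625 / 875/2 = 6
The signal frequency 2625 Hz falls in DFT bin k = 6.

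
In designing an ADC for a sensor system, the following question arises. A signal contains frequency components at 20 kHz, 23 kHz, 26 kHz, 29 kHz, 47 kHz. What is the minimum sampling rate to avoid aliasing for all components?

The highest frequency component is f_max = 47 kHz.
Nyquist rate = 2 * f_max = 2 * 47 kHz = 94 kHz.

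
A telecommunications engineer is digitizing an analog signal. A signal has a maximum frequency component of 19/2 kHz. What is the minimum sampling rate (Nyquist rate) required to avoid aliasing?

By the Nyquist-Shannon sampling theorem,
the minimum sampling rate (Nyquist rate) must be at least 2 * f_max.
Nyquist rate = 2 * 19/2 kHz = 19 kHz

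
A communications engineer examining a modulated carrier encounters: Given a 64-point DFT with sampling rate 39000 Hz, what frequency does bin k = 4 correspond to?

The frequency of DFT bin k is: f_k = k * f_s / N
f_4 = 4 * 39000 / 64 = 4875/2 Hz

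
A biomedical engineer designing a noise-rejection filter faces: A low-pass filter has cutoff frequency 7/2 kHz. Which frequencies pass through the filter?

A low-pass filter passes all frequencies below the cutoff frequency 7/2 kHz and attenuates higher frequencies.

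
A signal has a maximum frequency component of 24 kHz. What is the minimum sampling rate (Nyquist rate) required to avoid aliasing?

By the Nyquist-Shannon sampling theorem,
the minimum sampling rate (Nyquist rate) must be at least 2 * f_max.
Nyquist rate = 2 * 24 kHz = 48 kHz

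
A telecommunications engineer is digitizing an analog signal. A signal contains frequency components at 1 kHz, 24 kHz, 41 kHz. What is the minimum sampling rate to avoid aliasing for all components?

The highest frequency component is f_max = 41 kHz.
Nyquist rate = 2 * f_max = 2 * 41 kHz = 82 kHz.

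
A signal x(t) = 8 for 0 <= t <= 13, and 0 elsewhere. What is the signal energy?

Energy = integral of |x(t)|^2 dt over the signal duration
= 8^2 * 13 = 64 * 13 = 832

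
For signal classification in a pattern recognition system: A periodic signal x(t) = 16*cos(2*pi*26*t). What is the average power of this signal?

Average power of A*cos(wt) is A^2/2.
P = 16^2 / 2 = 256/2 = 128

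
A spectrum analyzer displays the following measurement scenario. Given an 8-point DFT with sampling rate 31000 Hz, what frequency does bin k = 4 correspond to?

The frequency of DFT bin k is: f_k = k * f_s / N
f_4 = 4 * 31000 / 8 = 15500 Hz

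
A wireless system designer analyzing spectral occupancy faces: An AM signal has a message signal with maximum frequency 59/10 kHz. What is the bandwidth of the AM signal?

In AM (double-sideband), the bandwidth is twice the message frequency.
BW = 2 * f_m = 2 * 59/10 kHz = 59/5 kHz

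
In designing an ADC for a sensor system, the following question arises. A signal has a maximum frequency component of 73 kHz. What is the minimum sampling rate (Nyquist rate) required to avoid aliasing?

By the Nyquist-Shannon sampling theorem,
the minimum sampling rate (Nyquist rate) must be at least 2 * f_max.
Nyquist rate = 2 * 73 kHz = 146 kHz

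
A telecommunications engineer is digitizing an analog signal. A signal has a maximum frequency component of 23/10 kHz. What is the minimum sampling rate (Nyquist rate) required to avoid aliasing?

By the Nyquist-Shannon sampling theorem,
the minimum sampling rate (Nyquist rate) must be at least 2 * f_max.
Nyquist rate = 2 * 23/10 kHz = 23/5 kHz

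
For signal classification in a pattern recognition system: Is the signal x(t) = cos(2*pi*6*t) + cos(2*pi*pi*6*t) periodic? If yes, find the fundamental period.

f1 = 6 Hz, f2 = 6*pi Hz
Ratio f2/f1 = pi, which is irrational.
Since the frequency ratio is irrational, no common period exists.
The signal is not periodic.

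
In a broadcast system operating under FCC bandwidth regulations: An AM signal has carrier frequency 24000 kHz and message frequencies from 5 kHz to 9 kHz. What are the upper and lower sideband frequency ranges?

Upper sideband (USB) = fc + [fm_low, fm_high] = 24000 + [5, 9] = [24005, 24009] kHz
Lower sideband (LSB) = fc - [fm_high, fm_low] = 24000 - [9, 5] = [23991, 23995] kHz
Total occupied spectrum: 23991 kHz to 24009 kHz (plus carrier at 24000 kHz)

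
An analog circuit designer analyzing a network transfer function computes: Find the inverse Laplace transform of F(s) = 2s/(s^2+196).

Standard pair: s/(s^2+w^2) <-> cos(wt)*u(t)
With k=2, w=14: f(t) = 2*cos(14t)*u(t)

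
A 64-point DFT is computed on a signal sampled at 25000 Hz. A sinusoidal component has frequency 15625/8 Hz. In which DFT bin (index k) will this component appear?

DFT frequency resolution = f_s/N = 25000/64 = 3125/8 Hz
Bin index k = f_signal / resolution = 15625/8 / 3125/8 = 5
The signal frequency 15625/8 Hz falls in DFT bin k = 5.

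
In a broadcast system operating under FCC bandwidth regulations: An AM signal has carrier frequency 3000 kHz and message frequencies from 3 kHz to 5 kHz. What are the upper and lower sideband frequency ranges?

Upper sideband (USB) = fc + [fm_low, fm_high] = 3000 + [3, 5] = [3003, 3005] kHz
Lower sideband (LSB) = fc - [fm_high, fm_low] = 3000 - [5, 3] = [2995, 2997] kHz
Total occupied spectrum: 2995 kHz to 3005 kHz (plus carrier at 3000 kHz)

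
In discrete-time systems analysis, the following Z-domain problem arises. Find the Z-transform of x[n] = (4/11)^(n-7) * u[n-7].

Time-shifting property: if X(z) = Z{x[n]}, then Z{x[n-d]} = z^(-d) * X(z)
X(z) = z/(z - 4/11) for x[n] = (4/11)^n * u[n]
Z{x[n-7]} = z^(-7) * z/(z - 4/11) = z^(-6)/(z - 4/11)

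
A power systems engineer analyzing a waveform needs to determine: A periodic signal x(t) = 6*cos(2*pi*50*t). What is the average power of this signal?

Average power of A*cos(wt) is A^2/2.
P = 6^2 / 2 = 36/2 = 18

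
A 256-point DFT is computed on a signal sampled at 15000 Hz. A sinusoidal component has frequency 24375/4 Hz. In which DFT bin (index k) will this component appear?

DFT frequency resolution = f_s/N = 15000/256 = 1875/32 Hz
Bin index k = f_signal / resolution = 24375/4 / 1875/32 = 104
The signal frequency 24375/4 Hz falls in DFT bin k = 104.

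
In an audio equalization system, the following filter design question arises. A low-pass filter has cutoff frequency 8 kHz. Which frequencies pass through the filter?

A low-pass filter passes all frequencies below the cutoff frequency 8 kHz and attenuates higher frequencies.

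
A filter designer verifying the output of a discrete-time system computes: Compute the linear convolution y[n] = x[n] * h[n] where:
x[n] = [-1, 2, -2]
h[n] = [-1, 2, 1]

y[n] = sum_k x[k]*h[n-k]. Output length = len(x) + len(h) - 1 = 3 + 3 - 1 = 5.
y[0] = -1*-1 = 1
y[1] = 2*-1 + -1*2 = -4
y[2] = -2*-1 + 2*2 + -1*1 = 5
y[3] = -2*2 + 2*1 = -2
y[4] = -2*1 = -2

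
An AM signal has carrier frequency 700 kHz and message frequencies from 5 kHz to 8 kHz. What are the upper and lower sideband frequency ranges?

Upper sideband (USB) = fc + [fm_low, fm_high] = 700 + [5, 8] = [705, 708] kHz
Lower sideband (LSB) = fc - [fm_high, fm_low] = 700 - [8, 5] = [692, 695] kHz
Total occupied spectrum: 692 kHz to 708 kHz (plus carrier at 700 kHz)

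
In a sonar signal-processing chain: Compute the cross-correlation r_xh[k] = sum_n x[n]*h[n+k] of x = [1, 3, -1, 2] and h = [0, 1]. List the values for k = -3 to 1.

Both sequences indexed from 0 and zero outside their support.
Lags with overlap: k = -3 to 1.
  r_xh[-3] = x[3]*h[0] = 0
  r_xh[-2] = x[2]*h[0] + x[3]*h[1] = 2
  r_xh[-1] = x[1]*h[0] + x[2]*h[1] = -1
  r_xh[0] = x[0]*h[0] + x[1]*h[1] = 3
  r_xh[1] = x[0]*h[1] = 1
r_xh = [0, 2, -1, 3, 1] (for k = -3, ..., 1)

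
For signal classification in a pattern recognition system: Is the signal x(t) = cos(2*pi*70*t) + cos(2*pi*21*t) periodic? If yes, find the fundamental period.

f1 = 70 Hz, f2 = 21 Hz
Period T1 = 1/70, T2 = 1/21
Ratio T1/T2 = 21/70, which is rational.
The signal is periodic with fundamental period T = 1/GCD(70,21) = 1/7 s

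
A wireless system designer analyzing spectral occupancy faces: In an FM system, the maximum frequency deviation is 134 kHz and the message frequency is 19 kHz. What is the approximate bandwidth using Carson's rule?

Carson's rule: BW = 2*(delta_f + f_m)
= 2*(134 + 19) kHz = 306 kHz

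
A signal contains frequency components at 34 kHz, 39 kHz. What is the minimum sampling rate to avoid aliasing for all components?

The highest frequency component is f_max = 39 kHz.
Nyquist rate = 2 * f_max = 2 * 39 kHz = 78 kHz.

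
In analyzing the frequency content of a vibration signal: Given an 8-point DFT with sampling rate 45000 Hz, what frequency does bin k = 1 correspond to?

The frequency of DFT bin k is: f_k = k * f_s / N
f_1 = 1 * 45000 / 8 = 5625 Hz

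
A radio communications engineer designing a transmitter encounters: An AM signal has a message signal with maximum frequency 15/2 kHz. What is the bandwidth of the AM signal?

In AM (double-sideband), the bandwidth is twice the message frequency.
BW = 2 * f_m = 2 * 15/2 kHz = 15 kHz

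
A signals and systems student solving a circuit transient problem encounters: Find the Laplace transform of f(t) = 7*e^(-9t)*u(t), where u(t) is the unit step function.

Standard Laplace transform pair:
e^(-at)*u(t) <-> 1/(s+a)
With a = 9: L{7*e^(-9t)*u(t)} = 7/(s+9), ROC: Re(s) > -9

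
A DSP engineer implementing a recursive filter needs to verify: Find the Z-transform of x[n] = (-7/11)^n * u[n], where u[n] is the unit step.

The Z-transform of a^n * u[n] is z/(z-a) for |z| > |a|.
Here a = -7/11, so X(z) = z/(z - (-7/11)) = 11z/(11z + 7)
ROC: |z| > 7/11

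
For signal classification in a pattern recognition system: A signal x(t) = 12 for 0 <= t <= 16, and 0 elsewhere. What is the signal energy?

Energy = integral of |x(t)|^2 dt over the signal duration
= 12^2 * 16 = 144 * 16 = 2304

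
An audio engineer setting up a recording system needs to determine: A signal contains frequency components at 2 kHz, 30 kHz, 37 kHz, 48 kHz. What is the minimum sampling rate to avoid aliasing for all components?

The highest frequency component is f_max = 48 kHz.
Nyquist rate = 2 * f_max = 2 * 48 kHz = 96 kHz.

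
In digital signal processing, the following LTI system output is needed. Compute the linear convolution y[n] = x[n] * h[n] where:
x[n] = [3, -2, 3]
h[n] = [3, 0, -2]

y[n] = sum_k x[k]*h[n-k]. Output length = len(x) + len(h) - 1 = 3 + 3 - 1 = 5.
y[0] = 3*3 = 9
y[1] = -2*3 + 3*0 = -6
y[2] = 3*3 + -2*0 + 3*-2 = 3
y[3] = 3*0 + -2*-2 = 4
y[4] = 3*-2 = -6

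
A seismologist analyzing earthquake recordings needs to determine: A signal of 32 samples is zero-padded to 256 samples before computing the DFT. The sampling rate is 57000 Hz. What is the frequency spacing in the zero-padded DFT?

Original DFT: N = 32, resolution = f_s/N = 57000/32 = 7125/4 Hz
Zero-padded DFT: N = 256, resolution = f_s/N = 57000/256 = 7125/32 Hz
Zero-padding interpolates the spectrum (finer frequency grid)
but does NOT improve the true spectral resolution (ability to resolve close frequencies).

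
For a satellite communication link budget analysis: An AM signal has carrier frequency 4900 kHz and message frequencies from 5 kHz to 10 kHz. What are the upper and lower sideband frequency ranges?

Upper sideband (USB) = fc + [fm_low, fm_high] = 4900 + [5, 10] = [4905, 4910] kHz
Lower sideband (LSB) = fc - [fm_high, fm_low] = 4900 - [10, 5] = [4890, 4895] kHz
Total occupied spectrum: 4890 kHz to 4910 kHz (plus carrier at 4900 kHz)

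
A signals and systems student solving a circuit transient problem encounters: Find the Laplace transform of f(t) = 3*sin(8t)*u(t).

Standard pair: sin(wt)*u(t) <-> w/(s^2+w^2)
With w = 8: L{3*sin(8t)*u(t)} = 24/(s^2+64)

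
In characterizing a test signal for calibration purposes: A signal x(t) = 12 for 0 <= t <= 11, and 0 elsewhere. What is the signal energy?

Energy = integral of |x(t)|^2 dt over the signal duration
= 12^2 * 11 = 144 * 11 = 1584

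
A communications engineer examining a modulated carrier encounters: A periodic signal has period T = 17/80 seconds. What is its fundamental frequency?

The fundamental frequency is the reciprocal of the period.
f = 1/T = 1/(17/80) = 80/17 Hz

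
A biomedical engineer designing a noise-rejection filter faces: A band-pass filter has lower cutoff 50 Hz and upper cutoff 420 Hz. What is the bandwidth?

Bandwidth = f_high - f_low
= 420 Hz - 50 Hz = 370 Hz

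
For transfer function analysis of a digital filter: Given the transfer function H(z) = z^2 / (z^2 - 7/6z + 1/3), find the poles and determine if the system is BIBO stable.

Poles are roots of the denominator: z^2 - 7/6z + 1/3 = 0.
Quadratic formula: z = [-(-7/6) +/- sqrt((-7/6)^2 - 4*(1/3))] / 2
Discriminant = 49/36 - 4/3 = 1/36; sqrt = 1/6.
z = (7/6 +/- 1/6) / 2 => z = 2/3 or z = 1/2.
|p1| = 2/3, |p2| = 1/2.
For BIBO stability, all poles must lie inside the unit circle (|p| < 1).
System is STABLE since both |p| < 1.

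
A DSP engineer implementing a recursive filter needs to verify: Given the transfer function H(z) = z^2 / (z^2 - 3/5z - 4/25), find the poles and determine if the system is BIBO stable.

Poles are roots of the denominator: z^2 - 3/5z - 4/25 = 0.
Quadratic formula: z = [-(-3/5) +/- sqrt((-3/5)^2 - 4*(-4/25))] / 2
Discriminant = 9/25 + 16/25 = 1; sqrt = 1.
z = (3/5 +/- 1) / 2 => z = 4/5 or z = -1/5.
|p1| = 1/5, |p2| = 4/5.
For BIBO stability, all poles must lie inside the unit circle (|p| < 1).
System is STABLE since both |p| < 1.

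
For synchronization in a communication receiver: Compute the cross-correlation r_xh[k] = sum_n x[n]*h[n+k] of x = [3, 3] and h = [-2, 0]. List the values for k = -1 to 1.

Both sequences indexed from 0 and zero outside their support.
Lags with overlap: k = -1 to 1.
  r_xh[-1] = x[1]*h[0] = -6
  r_xh[0] = x[0]*h[0] + x[1]*h[1] = -6
  r_xh[1] = x[0]*h[1] = 0
r_xh = [-6, -6, 0] (for k = -1, ..., 1)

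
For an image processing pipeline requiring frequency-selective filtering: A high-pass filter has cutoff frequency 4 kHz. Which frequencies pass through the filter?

A high-pass filter passes all frequencies above the cutoff frequency 4 kHz and attenuates lower frequencies.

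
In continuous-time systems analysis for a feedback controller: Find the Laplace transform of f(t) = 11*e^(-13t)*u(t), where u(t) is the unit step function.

Standard Laplace transform pair:
e^(-at)*u(t) <-> 1/(s+a)
With a = 13: L{11*e^(-13t)*u(t)} = 11/(s+13), ROC: Re(s) > -13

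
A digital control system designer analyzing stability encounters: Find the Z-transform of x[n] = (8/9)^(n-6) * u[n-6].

Time-shifting property: if X(z) = Z{x[n]}, then Z{x[n-d]} = z^(-d) * X(z)
X(z) = z/(z - 8/9) for x[n] = (8/9)^n * u[n]
Z{x[n-6]} = z^(-6) * z/(z - 8/9) = z^(-5)/(z - 8/9)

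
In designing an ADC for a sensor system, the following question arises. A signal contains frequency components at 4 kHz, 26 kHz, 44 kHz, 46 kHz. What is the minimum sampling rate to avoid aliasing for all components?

The highest frequency component is f_max = 46 kHz.
Nyquist rate = 2 * f_max = 2 * 46 kHz = 92 kHz.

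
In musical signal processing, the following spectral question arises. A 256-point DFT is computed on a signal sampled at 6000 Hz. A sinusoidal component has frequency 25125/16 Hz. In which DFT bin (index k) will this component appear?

DFT frequency resolution = f_s/N = 6000/256 = 375/16 Hz
Bin index k = f_signal / resolution = 25125/16 / 375/16 = 67
The signal frequency 25125/16 Hz falls in DFT bin k = 67.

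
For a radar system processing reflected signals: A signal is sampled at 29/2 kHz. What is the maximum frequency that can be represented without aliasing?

The maximum frequency that can be represented without aliasing
is the Nyquist frequency: f_max = f_s / 2 = 29/2 kHz / 2 = 29/4 kHz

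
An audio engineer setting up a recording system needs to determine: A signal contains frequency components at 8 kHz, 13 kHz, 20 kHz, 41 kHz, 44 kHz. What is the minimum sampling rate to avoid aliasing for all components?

The highest frequency component is f_max = 44 kHz.
Nyquist rate = 2 * f_max = 2 * 44 kHz = 88 kHz.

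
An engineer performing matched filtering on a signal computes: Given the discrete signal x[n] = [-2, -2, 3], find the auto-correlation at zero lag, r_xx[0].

The auto-correlation at zero lag r_xx[0] equals the signal energy.
r_xx[0] = sum of x[n]^2 = (-2)^2 + (-2)^2 + 3^2
= 4 + 4 + 9 = 17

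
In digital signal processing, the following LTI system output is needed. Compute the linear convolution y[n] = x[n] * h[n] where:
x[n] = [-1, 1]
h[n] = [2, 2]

y[n] = sum_k x[k]*h[n-k]. Output length = len(x) + len(h) - 1 = 2 + 2 - 1 = 3.
y[0] = -1*2 = -2
y[1] = 1*2 + -1*2 = 0
y[2] = 1*2 = 2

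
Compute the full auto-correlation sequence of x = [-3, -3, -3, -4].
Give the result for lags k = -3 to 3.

r_xx[k] = sum_m x[m]*x[m+k], indexed from 0, for k = -3 to 3:
  r_xx[-3] = x[3]*x[0] = 12
  r_xx[-2] = x[2]*x[0] + x[3]*x[1] = 21
  r_xx[-1] = x[1]*x[0] + x[2]*x[1] + x[3]*x[2] = 30
  r_xx[0] = x[0]*x[0] + x[1]*x[1] + x[2]*x[2] + x[3]*x[3] = 43
  r_xx[1] = x[0]*x[1] + x[1]*x[2] + x[2]*x[3] = 30
  r_xx[2] = x[0]*x[2] + x[1]*x[3] = 21
  r_xx[3] = x[0]*x[3] = 12
r_xx = [12, 21, 30, 43, 30, 21, 12]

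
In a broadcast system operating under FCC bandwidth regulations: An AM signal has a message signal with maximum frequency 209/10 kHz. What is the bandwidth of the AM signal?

In AM (double-sideband), the bandwidth is twice the message frequency.
BW = 2 * f_m = 2 * 209/10 kHz = 209/5 kHz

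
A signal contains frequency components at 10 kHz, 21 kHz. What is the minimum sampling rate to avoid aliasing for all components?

The highest frequency component is f_max = 21 kHz.
Nyquist rate = 2 * f_max = 2 * 21 kHz = 42 kHz.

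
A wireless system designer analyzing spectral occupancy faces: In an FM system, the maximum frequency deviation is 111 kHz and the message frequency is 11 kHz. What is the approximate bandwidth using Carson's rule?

Carson's rule: BW = 2*(delta_f + f_m)
= 2*(111 + 11) kHz = 244 kHz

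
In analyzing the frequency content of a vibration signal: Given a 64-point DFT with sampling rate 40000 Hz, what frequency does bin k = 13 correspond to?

The frequency of DFT bin k is: f_k = k * f_s / N
f_13 = 13 * 40000 / 64 = 8125 Hz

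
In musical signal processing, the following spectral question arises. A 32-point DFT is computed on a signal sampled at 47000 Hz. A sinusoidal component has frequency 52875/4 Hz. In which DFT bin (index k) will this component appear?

DFT frequency resolution = f_s/N = 47000/32 = 5875/4 Hz
Bin index k = f_signal / resolution = 52875/4 / 5875/4 = 9
The signal frequency 52875/4 Hz falls in DFT bin k = 9.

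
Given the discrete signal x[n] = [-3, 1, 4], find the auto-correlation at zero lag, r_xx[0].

The auto-correlation at zero lag r_xx[0] equals the signal energy.
r_xx[0] = sum of x[n]^2 = (-3)^2 + 1^2 + 4^2
= 9 + 1 + 16 = 26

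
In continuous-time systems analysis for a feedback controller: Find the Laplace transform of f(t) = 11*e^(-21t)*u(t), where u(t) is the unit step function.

Standard Laplace transform pair:
e^(-at)*u(t) <-> 1/(s+a)
With a = 21: L{11*e^(-21t)*u(t)} = 11/(s+21), ROC: Re(s) > -21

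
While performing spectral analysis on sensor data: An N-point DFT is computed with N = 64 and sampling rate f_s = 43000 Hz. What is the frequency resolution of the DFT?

DFT frequency resolution = f_s / N
= 43000 / 64 = 5375/8 Hz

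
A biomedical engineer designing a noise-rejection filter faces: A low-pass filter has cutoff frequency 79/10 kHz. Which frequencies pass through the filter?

A low-pass filter passes all frequencies below the cutoff frequency 79/10 kHz and attenuates higher frequencies.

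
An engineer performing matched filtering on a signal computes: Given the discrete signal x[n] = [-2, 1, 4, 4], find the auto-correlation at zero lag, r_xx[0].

The auto-correlation at zero lag r_xx[0] equals the signal energy.
r_xx[0] = sum of x[n]^2 = (-2)^2 + 1^2 + 4^2 + 4^2
= 4 + 1 + 16 + 16 = 37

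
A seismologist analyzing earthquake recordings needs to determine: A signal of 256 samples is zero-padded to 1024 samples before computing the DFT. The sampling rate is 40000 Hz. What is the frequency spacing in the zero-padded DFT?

Original DFT: N = 256, resolution = f_s/N = 40000/256 = 625/4 Hz
Zero-padded DFT: N = 1024, resolution = f_s/N = 40000/1024 = 625/16 Hz
Zero-padding interpolates the spectrum (finer frequency grid)
but does NOT improve the true spectral resolution (ability to resolve close frequencies).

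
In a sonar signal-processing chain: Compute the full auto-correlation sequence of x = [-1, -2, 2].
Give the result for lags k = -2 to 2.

r_xx[k] = sum_m x[m]*x[m+k], indexed from 0, for k = -2 to 2:
  r_xx[-2] = x[2]*x[0] = -2
  r_xx[-1] = x[1]*x[0] + x[2]*x[1] = -2
  r_xx[0] = x[0]*x[0] + x[1]*x[1] + x[2]*x[2] = 9
  r_xx[1] = x[0]*x[1] + x[1]*x[2] = -2
  r_xx[2] = x[0]*x[2] = -2
r_xx = [-2, -2, 9, -2, -2]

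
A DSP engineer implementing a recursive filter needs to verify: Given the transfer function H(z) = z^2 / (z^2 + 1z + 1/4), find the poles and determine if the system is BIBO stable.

Poles are roots of the denominator: z^2 + 1z + 1/4 = 0.
Quadratic formula: z = [-(1) +/- sqrt((1)^2 - 4*(1/4))] / 2
Discriminant = 1 - 1 = 0; sqrt = 0.
z = (-1 +/- 0) / 2 = -1/2 (repeated root).
|p1| = 1/2, |p2| = 1/2.
For BIBO stability, all poles must lie inside the unit circle (|p| < 1).
System is STABLE since both |p| < 1.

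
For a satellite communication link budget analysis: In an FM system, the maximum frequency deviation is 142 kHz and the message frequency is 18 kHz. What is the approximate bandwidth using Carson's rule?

Carson's rule: BW = 2*(delta_f + f_m)
= 2*(142 + 18) kHz = 320 kHz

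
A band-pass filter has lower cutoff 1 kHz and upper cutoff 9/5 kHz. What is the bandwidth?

Bandwidth = f_high - f_low
= 9/5 kHz - 1 kHz = 4/5 kHz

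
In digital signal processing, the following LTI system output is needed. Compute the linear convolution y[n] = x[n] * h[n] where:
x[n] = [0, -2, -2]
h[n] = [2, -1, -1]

y[n] = sum_k x[k]*h[n-k]. Output length = len(x) + len(h) - 1 = 3 + 3 - 1 = 5.
y[0] = 0*2 = 0
y[1] = -2*2 + 0*-1 = -4
y[2] = -2*2 + -2*-1 + 0*-1 = -2
y[3] = -2*-1 + -2*-1 = 4
y[4] = -2*-1 = 2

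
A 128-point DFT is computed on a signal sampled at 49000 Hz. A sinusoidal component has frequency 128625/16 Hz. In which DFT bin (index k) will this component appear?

DFT frequency resolution = f_s/N = 49000/128 = 6125/16 Hz
Bin index k = f_signal / resolution = 128625/16 / 6125/16 = 21
The signal frequency 128625/16 Hz falls in DFT bin k = 21.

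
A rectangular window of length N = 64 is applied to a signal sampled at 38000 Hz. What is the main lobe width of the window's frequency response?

For a rectangular window of length N,
the main lobe width in frequency is 2*f_s/N.
= 2*38000/64 = 2375/2 Hz
This determines the minimum frequency separation for resolving two sinusoids.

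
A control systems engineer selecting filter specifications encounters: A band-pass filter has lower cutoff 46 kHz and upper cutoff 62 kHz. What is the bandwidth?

Bandwidth = f_high - f_low
= 62 kHz - 46 kHz = 16 kHz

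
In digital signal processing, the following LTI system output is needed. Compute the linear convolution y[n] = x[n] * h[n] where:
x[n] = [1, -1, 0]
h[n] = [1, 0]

y[n] = sum_k x[k]*h[n-k]. Output length = len(x) + len(h) - 1 = 3 + 2 - 1 = 4.
y[0] = 1*1 = 1
y[1] = -1*1 + 1*0 = -1
y[2] = 0*1 + -1*0 = 0
y[3] = 0*0 = 0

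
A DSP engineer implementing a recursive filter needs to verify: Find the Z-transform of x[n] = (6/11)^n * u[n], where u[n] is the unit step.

The Z-transform of a^n * u[n] is z/(z-a) for |z| > |a|.
Here a = 6/11, so X(z) = z/(z - (6/11)) = 11z/(11z - 6)
ROC: |z| > 6/11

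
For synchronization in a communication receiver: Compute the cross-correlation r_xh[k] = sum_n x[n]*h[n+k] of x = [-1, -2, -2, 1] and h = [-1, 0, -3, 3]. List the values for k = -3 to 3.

Both sequences indexed from 0 and zero outside their support.
Lags with overlap: k = -3 to 3.
  r_xh[-3] = x[3]*h[0] = -1
  r_xh[-2] = x[2]*h[0] + x[3]*h[1] = 2
  r_xh[-1] = x[1]*h[0] + x[2]*h[1] + x[3]*h[2] = -1
  r_xh[0] = x[0]*h[0] + x[1]*h[1] + x[2]*h[2] + x[3]*h[3] = 10
  r_xh[1] = x[0]*h[1] + x[1]*h[2] + x[2]*h[3] = 0
  r_xh[2] = x[0]*h[2] + x[1]*h[3] = -3
  r_xh[3] = x[0]*h[3] = -3
r_xh = [-1, 2, -1, 10, 0, -3, -3] (for k = -3, ..., 3)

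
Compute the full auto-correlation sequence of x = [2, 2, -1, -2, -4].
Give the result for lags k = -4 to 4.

r_xx[k] = sum_m x[m]*x[m+k], indexed from 0, for k = -4 to 4:
  r_xx[-4] = x[4]*x[0] = -8
  r_xx[-3] = x[3]*x[0] + x[4]*x[1] = -12
  r_xx[-2] = x[2]*x[0] + x[3]*x[1] + x[4]*x[2] = -2
  r_xx[-1] = x[1]*x[0] + x[2]*x[1] + x[3]*x[2] + x[4]*x[3] = 12
  r_xx[0] = x[0]*x[0] + x[1]*x[1] + x[2]*x[2] + x[3]*x[3] + x[4]*x[4] = 29
  r_xx[1] = x[0]*x[1] + x[1]*x[2] + x[2]*x[3] + x[3]*x[4] = 12
  r_xx[2] = x[0]*x[2] + x[1]*x[3] + x[2]*x[4] = -2
  r_xx[3] = x[0]*x[3] + x[1]*x[4] = -12
  r_xx[4] = x[0]*x[4] = -8
r_xx = [-8, -12, -2, 12, 29, 12, -2, -12, -8]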